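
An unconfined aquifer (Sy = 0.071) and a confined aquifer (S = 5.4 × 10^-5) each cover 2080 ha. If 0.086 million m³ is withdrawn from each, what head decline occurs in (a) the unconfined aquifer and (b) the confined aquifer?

Δh_u ≈ 0.0582 m; Δh_c ≈ 76.6 m

A = 2080 ha = 2.08 × 10^7 m²
ΔV = 0.086 million m³ = 86000 m³
Unconfined: Δh_u = ΔV/(Sy·A) = 86000/(0.071 × 2.08 × 10^7) = 0.05823 m
Confined: Δh_c = ΔV/(S·A) = 86000/(5.4 × 10^-5 × 2.08 × 10^7) = 76.57 m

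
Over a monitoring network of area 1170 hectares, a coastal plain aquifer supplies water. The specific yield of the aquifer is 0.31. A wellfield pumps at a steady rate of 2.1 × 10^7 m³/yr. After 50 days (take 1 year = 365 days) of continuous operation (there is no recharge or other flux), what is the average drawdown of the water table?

A = 1170 hectares = 1.17 × 10^7 m²
Q = 2.1 × 10^7 m³/yr = 57530 m³/d
ΔV = Q × t = 57530 m³/d × 50 d = 2.877 × 10^6 m³
Δh = ΔV / (Sy × A) = 2.877 × 10^6 / (0.31 × 1.17 × 10^7) = 0.7931 m

Δh ≈ 0.793 m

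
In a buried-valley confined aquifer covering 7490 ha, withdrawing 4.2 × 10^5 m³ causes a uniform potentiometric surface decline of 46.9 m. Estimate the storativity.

A = 7490 ha = 7.49 × 10^7 m²
S = ΔV / (A × Δh) = 4.2 × 10^5 m³ / (7.49 × 10^7 m² × 46.9 m) = 1.196 × 10^-4

S ≈ 1.2 × 10^-4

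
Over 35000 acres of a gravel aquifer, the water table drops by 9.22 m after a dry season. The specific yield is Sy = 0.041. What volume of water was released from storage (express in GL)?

ΔV ≈ 53.5 GL

A = 35000 acres = 1.416 × 10^8 m²
ΔV = Sy × A × Δh = 0.041 × 1.416 × 10^8 m² × 9.22 m = 5.354 × 10^7 m³
ΔV = 5.354 × 10^7 m³ = 53.54 GL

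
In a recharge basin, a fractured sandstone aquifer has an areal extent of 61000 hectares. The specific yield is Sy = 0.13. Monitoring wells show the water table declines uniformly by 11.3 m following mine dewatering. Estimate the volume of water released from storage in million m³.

A = 61000 hectares = 6.1 × 10^8 m²
ΔV = Sy × A × Δh = 0.13 × 6.1 × 10^8 m² × 11.3 m = 8.961 × 10^8 m³
ΔV = 8.961 × 10^8 m³ = 896.1 million m³

ΔV ≈ 896 million m³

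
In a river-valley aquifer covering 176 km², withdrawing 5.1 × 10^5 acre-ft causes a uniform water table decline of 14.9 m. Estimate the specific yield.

A = 176 km² = 1.76 × 10^8 m²
ΔV = 5.1 × 10^5 acre-ft = 6.291 × 10^8 m³
Sy = ΔV / (A × Δh) = 6.291 × 10^8 m³ / (1.76 × 10^8 m² × 14.9 m) = 0.2399

Sy ≈ 0.24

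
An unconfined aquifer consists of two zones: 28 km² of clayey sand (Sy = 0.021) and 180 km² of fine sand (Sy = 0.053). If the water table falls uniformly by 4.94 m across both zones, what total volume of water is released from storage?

ΔV ≈ 5 × 10^7 m³

A₁ = 28 km² = 2.8 × 10^7 m²; A₂ = 180 km² = 1.8 × 10^8 m²
ΔV₁ = 0.021 × 2.8 × 10^7 × 4.94 = 2.905 × 10^6 m³
ΔV₂ = 0.053 × 1.8 × 10^8 × 4.94 = 4.713 × 10^7 m³
ΔV = ΔV₁ + ΔV₂ = 5.003 × 10^7 m³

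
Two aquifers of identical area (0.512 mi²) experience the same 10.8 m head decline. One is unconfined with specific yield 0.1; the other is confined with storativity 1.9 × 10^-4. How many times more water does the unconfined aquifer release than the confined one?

A = 0.512 mi² = 1.326 × 10^6 m²
Unconfined: ΔV_u = Sy × A × Δh = 0.1 × 1.326 × 10^6 × 10.8 = 1.432 × 10^6 m³
Confined: ΔV_c = S × A × Δh = 1.9 × 10^-4 × 1.326 × 10^6 × 10.8 = 2721 m³
Ratio = ΔV_u / ΔV_c = Sy / S = 0.1 / 1.9 × 10^-4 = 526.3

ΔV_u / ΔV_c ≈ 526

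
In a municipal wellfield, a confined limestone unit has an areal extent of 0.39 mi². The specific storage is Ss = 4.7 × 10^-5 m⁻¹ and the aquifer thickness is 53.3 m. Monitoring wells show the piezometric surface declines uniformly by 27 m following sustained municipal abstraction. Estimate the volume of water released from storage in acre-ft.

ΔV ≈ 55.4 acre-ft

S = Ss × b = 4.7 × 10^-5 m⁻¹ × 53.3 m = 2.505 × 10^-3
A = 0.39 mi² = 1.01 × 10^6 m²
ΔV = S × A × Δh = 0.002505 × 1.01 × 10^6 m² × 27 m = 68320 m³
ΔV = 68320 m³ = 55.39 acre-ft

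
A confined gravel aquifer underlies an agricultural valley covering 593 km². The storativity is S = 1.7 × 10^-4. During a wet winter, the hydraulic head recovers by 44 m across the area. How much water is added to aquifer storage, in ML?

ΔV ≈ 4440 ML

A = 593 km² = 5.93 × 10^8 m²
ΔV = S × A × Δh = 1.7 × 10^-4 × 5.93 × 10^8 m² × 44 m = 4.436 × 10^6 m³
ΔV = 4.436 × 10^6 m³ = 4436 ML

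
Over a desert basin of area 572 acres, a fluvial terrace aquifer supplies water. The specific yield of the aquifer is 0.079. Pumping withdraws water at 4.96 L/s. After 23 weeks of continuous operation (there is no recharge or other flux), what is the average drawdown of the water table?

Δh ≈ 0.377 m

A = 572 acres = 2.315 × 10^6 m²
Q = 4.96 L/s = 428.5 m³/d
t = 23 weeks = 161 d
ΔV = Q × t = 428.5 m³/d × 161 d = 69000 m³
Δh = ΔV / (Sy × A) = 69000 / (0.079 × 2.315 × 10^6) = 0.3773 m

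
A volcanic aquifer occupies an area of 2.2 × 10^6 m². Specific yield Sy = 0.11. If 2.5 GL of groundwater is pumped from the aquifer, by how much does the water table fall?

Δh ≈ 10.3 m

ΔV = 2.5 GL = 2.5 × 10^6 m³
Δh = ΔV / (Sy × A) = 2.5 × 10^6 m³ / (0.11 × 2.2 × 10^6 m²) = 10.33 m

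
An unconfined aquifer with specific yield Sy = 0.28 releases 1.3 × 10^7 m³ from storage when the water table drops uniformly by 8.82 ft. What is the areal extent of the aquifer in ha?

Δh = 8.82 ft = 2.688 m
A = ΔV / (Sy × Δh) = 1.3 × 10^7 / (0.28 × 2.688) = 1.727 × 10^7 m²
A = 1.727 × 10^7 m² = 1727 ha

A ≈ 1730 ha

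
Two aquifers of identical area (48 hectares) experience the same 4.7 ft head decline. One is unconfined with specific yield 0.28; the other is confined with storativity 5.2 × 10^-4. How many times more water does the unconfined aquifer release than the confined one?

ΔV_u / ΔV_c ≈ 538

A = 48 hectares = 4.8 × 10^5 m²
Δh = 4.7 ft = 1.433 m
Unconfined: ΔV_u = Sy × A × Δh = 0.28 × 4.8 × 10^5 × 1.433 = 1.925 × 10^5 m³
Confined: ΔV_c = S × A × Δh = 5.2 × 10^-4 × 4.8 × 10^5 × 1.433 = 357.6 m³
Ratio = ΔV_u / ΔV_c = Sy / S = 0.28 / 5.2 × 10^-4 = 538.5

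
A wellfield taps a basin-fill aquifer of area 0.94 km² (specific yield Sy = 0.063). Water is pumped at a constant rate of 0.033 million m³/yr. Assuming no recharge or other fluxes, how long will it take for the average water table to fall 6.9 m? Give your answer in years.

t ≈ 12.4 years

A = 0.94 km² = 9.4 × 10^5 m²
ΔV = Sy × A × Δh = 0.063 × 9.4 × 10^5 × 6.9 = 4.086 × 10^5 m³
Q = 0.033 million m³/yr = 90.41 m³/d
t = ΔV / Q = 4.086 × 10^5 m³ / 90.41 m³/d = 4520 d
t = 4520 d ≈ 12.38 years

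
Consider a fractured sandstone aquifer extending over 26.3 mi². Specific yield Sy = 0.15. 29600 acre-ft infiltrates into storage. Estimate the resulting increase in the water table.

Δh ≈ 3.57 m

A = 26.3 mi² = 6.812 × 10^7 m²
ΔV = 29600 acre-ft = 3.651 × 10^7 m³
Δh = ΔV / (Sy × A) = 3.651 × 10^7 m³ / (0.15 × 6.812 × 10^7 m²) = 3.573 m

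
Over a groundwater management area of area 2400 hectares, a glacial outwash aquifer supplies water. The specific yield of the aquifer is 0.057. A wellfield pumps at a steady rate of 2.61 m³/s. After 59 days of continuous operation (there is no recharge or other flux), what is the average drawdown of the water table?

A = 2400 hectares = 2.4 × 10^7 m²
Q = 2.61 m³/s = 2.255 × 10^5 m³/d
ΔV = Q × t = 2.255 × 10^5 m³/d × 59 d = 1.33 × 10^7 m³
Δh = ΔV / (Sy × A) = 1.33 × 10^7 / (0.057 × 2.4 × 10^7) = 9.726 m

Δh ≈ 9.73 m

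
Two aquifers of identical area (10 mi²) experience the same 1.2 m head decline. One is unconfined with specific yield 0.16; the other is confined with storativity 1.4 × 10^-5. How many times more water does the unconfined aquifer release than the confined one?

ΔV_u / ΔV_c ≈ 11400

A = 10 mi² = 2.59 × 10^7 m²
Unconfined: ΔV_u = Sy × A × Δh = 0.16 × 2.59 × 10^7 × 1.2 = 4.973 × 10^6 m³
Confined: ΔV_c = S × A × Δh = 1.4 × 10^-5 × 2.59 × 10^7 × 1.2 = 435.1 m³
Ratio = ΔV_u / ΔV_c = Sy / S = 0.16 / 1.4 × 10^-5 = 11430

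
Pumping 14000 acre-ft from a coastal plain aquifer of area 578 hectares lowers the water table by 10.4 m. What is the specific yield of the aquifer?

Sy ≈ 0.29

A = 578 hectares = 5.78 × 10^6 m²
ΔV = 14000 acre-ft = 1.727 × 10^7 m³
Sy = ΔV / (A × Δh) = 1.727 × 10^7 m³ / (5.78 × 10^6 m² × 10.4 m) = 0.2873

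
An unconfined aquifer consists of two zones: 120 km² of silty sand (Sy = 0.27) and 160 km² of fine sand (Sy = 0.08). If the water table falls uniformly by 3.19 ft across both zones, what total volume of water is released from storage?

ΔV ≈ 4.39 × 10^7 m³

A₁ = 120 km² = 1.2 × 10^8 m²; A₂ = 160 km² = 1.6 × 10^8 m²
Δh = 3.19 ft = 0.9723 m
ΔV₁ = 0.27 × 1.2 × 10^8 × 0.9723 = 3.15 × 10^7 m³
ΔV₂ = 0.08 × 1.6 × 10^8 × 0.9723 = 1.245 × 10^7 m³
ΔV = ΔV₁ + ΔV₂ = 4.395 × 10^7 m³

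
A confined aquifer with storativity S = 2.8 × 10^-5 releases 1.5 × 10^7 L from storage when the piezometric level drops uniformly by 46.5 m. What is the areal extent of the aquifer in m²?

ΔV = 1.5 × 10^7 L = 15000 m³
A = ΔV / (S × Δh) = 15000 / (2.8 × 10^-5 × 46.5) = 1.152 × 10^7 m²

A ≈ 1.15 × 10^7 m²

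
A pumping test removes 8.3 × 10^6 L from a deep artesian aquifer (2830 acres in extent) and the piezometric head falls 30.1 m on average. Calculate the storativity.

S ≈ 2.4 × 10^-5

A = 2830 acres = 1.145 × 10^7 m²
ΔV = 8.3 × 10^6 L = 8300 m³
S = ΔV / (A × Δh) = 8300 m³ / (1.145 × 10^7 m² × 30.1 m) = 2.408 × 10^-5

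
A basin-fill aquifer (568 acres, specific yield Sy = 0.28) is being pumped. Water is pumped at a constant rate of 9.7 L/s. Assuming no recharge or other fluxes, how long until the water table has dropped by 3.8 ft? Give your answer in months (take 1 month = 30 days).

t ≈ 29.6 months

A = 568 acres = 2.299 × 10^6 m²
Δh = 3.8 ft = 1.158 m
ΔV = Sy × A × Δh = 0.28 × 2.299 × 10^6 × 1.158 = 7.455 × 10^5 m³
Q = 9.7 L/s = 838.1 m³/d
t = ΔV / Q = 7.455 × 10^5 m³ / 838.1 m³/d = 889.5 d
t = 889.5 d ≈ 29.65 months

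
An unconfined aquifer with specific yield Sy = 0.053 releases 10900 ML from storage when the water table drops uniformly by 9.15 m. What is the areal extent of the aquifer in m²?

ΔV = 10900 ML = 1.09 × 10^7 m³
A = ΔV / (Sy × Δh) = 1.09 × 10^7 / (0.053 × 9.15) = 2.248 × 10^7 m²

A ≈ 2.25 × 10^7 m²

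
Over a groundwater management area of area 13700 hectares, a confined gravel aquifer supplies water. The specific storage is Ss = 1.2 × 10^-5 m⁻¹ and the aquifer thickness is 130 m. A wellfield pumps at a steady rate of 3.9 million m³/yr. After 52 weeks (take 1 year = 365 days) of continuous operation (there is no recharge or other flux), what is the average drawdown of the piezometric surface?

Δh ≈ 18.2 m

S = Ss × b = 1.2 × 10^-5 m⁻¹ × 130 m = 1.56 × 10^-3
A = 13700 hectares = 1.37 × 10^8 m²
Q = 3.9 million m³/yr = 10680 m³/d
t = 52 weeks = 364 d
ΔV = Q × t = 10680 m³/d × 364 d = 3.889 × 10^6 m³
Δh = ΔV / (S × A) = 3.889 × 10^6 / (0.00156 × 1.37 × 10^8) = 18.2 m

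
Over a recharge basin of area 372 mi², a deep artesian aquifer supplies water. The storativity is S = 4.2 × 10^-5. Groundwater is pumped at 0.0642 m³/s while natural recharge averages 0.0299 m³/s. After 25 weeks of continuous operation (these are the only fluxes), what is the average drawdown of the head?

A = 372 mi² = 9.635 × 10^8 m²
Net abstraction = 0.0642 − 0.0299 = 0.0343 m³/s
Q_net = 0.0343 m³/s = 2964 m³/d
t = 25 weeks = 175 d
ΔV = Q × t = 2964 m³/d × 175 d = 5.186 × 10^5 m³
Δh = ΔV / (S × A) = 5.186 × 10^5 / (4.2 × 10^-5 × 9.635 × 10^8) = 12.82 m

Δh ≈ 12.8 m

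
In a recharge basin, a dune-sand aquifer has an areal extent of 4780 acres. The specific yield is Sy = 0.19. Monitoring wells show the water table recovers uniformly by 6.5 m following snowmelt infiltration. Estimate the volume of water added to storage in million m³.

A = 4780 acres = 1.934 × 10^7 m²
ΔV = Sy × A × Δh = 0.19 × 1.934 × 10^7 m² × 6.5 m = 2.389 × 10^7 m³
ΔV = 2.389 × 10^7 m³ = 23.89 million m³

ΔV ≈ 23.9 million m³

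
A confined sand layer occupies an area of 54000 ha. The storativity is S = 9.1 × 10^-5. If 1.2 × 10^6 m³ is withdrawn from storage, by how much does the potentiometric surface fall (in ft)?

Δh ≈ 80.1 ft

A = 54000 ha = 5.4 × 10^8 m²
Δh = ΔV / (S × A) = 1.2 × 10^6 m³ / (9.1 × 10^-5 × 5.4 × 10^8 m²) = 24.42 m
Δh = 24.42 m = 80.12 ft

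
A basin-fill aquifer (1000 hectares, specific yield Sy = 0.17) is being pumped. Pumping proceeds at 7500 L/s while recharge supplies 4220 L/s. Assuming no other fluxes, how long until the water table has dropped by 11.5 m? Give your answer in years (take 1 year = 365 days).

t ≈ 0.189 years

A = 1000 hectares = 1 × 10^7 m²
ΔV = Sy × A × Δh = 0.17 × 1 × 10^7 × 11.5 = 1.955 × 10^7 m³
Net withdrawal = 7500 − 4220 = 3280 L/s = 2.834 × 10^5 m³/d
t = ΔV / Q = 1.955 × 10^7 m³ / 2.834 × 10^5 m³/d = 68.99 d
t = 68.99 d ≈ 0.189 years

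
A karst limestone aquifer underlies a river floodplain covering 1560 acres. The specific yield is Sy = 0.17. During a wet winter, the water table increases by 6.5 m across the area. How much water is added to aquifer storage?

A = 1560 acres = 6.313 × 10^6 m²
ΔV = Sy × A × Δh = 0.17 × 6.313 × 10^6 m² × 6.5 m = 6.976 × 10^6 m³

ΔV ≈ 6.98 × 10^6 m³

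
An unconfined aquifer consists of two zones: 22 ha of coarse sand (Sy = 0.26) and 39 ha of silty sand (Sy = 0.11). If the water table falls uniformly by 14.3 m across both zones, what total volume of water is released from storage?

A₁ = 22 ha = 2.2 × 10^5 m²; A₂ = 39 ha = 3.9 × 10^5 m²
ΔV₁ = 0.26 × 2.2 × 10^5 × 14.3 = 8.18 × 10^5 m³
ΔV₂ = 0.11 × 3.9 × 10^5 × 14.3 = 6.135 × 10^5 m³
ΔV = ΔV₁ + ΔV₂ = 1.431 × 10^6 m³

ΔV ≈ 1.43 × 10^6 m³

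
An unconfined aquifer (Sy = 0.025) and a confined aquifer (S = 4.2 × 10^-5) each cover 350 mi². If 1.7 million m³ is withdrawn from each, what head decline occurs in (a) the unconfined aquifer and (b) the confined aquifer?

A = 350 mi² = 9.065 × 10^8 m²
ΔV = 1.7 million m³ = 1.7 × 10^6 m³
Unconfined: Δh_u = ΔV/(Sy·A) = 1.7 × 10^6/(0.025 × 9.065 × 10^8) = 0.07501 m
Confined: Δh_c = ΔV/(S·A) = 1.7 × 10^6/(4.2 × 10^-5 × 9.065 × 10^8) = 44.65 m

Δh_u ≈ 0.075 m; Δh_c ≈ 44.7 m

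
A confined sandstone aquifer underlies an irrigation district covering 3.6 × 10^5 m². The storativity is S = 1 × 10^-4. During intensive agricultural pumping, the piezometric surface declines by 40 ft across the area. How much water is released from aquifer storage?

Δh = 40 ft = 12.19 m
ΔV = S × A × Δh = 1 × 10^-4 × 3.6 × 10^5 m² × 12.19 m = 438.9 m³

ΔV ≈ 439 m³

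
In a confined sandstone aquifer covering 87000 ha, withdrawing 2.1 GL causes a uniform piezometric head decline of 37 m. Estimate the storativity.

S ≈ 6.5 × 10^-5

A = 87000 ha = 8.7 × 10^8 m²
ΔV = 2.1 GL = 2.1 × 10^6 m³
S = ΔV / (A × Δh) = 2.1 × 10^6 m³ / (8.7 × 10^8 m² × 37 m) = 6.524 × 10^-5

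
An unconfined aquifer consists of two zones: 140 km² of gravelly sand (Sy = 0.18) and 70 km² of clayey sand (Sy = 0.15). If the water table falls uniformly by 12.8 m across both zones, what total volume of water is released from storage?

A₁ = 140 km² = 1.4 × 10^8 m²; A₂ = 70 km² = 7 × 10^7 m²
ΔV₁ = 0.18 × 1.4 × 10^8 × 12.8 = 3.226 × 10^8 m³
ΔV₂ = 0.15 × 7 × 10^7 × 12.8 = 1.344 × 10^8 m³
ΔV = ΔV₁ + ΔV₂ = 4.57 × 10^8 m³

ΔV ≈ 4.57 × 10^8 m³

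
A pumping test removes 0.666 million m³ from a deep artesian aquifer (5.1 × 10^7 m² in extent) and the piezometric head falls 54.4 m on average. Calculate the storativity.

S ≈ 2.4 × 10^-4

ΔV = 0.666 million m³ = 6.66 × 10^5 m³
S = ΔV / (A × Δh) = 6.66 × 10^5 m³ / (5.1 × 10^7 m² × 54.4 m) = 2.401 × 10^-4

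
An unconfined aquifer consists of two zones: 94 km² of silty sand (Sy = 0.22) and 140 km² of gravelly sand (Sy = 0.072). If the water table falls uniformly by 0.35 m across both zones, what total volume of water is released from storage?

ΔV ≈ 1.08 × 10^7 m³

A₁ = 94 km² = 9.4 × 10^7 m²; A₂ = 140 km² = 1.4 × 10^8 m²
ΔV₁ = 0.22 × 9.4 × 10^7 × 0.35 = 7.238 × 10^6 m³
ΔV₂ = 0.072 × 1.4 × 10^8 × 0.35 = 3.528 × 10^6 m³
ΔV = ΔV₁ + ΔV₂ = 1.077 × 10^7 m³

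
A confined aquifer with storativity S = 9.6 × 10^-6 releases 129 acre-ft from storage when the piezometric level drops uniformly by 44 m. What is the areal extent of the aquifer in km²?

A ≈ 377 km²

ΔV = 129 acre-ft = 1.591 × 10^5 m³
A = ΔV / (S × Δh) = 1.591 × 10^5 / (9.6 × 10^-6 × 44) = 3.767 × 10^8 m²
A = 3.767 × 10^8 m² = 376.7 km²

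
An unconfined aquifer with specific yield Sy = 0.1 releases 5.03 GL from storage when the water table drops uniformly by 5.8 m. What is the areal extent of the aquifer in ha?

ΔV = 5.03 GL = 5.03 × 10^6 m³
A = ΔV / (Sy × Δh) = 5.03 × 10^6 / (0.1 × 5.8) = 8.672 × 10^6 m²
A = 8.672 × 10^6 m² = 867.2 ha

A ≈ 867 ha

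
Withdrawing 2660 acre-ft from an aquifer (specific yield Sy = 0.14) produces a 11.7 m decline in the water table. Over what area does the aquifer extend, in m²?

ΔV = 2660 acre-ft = 3.281 × 10^6 m³
A = ΔV / (Sy × Δh) = 3.281 × 10^6 / (0.14 × 11.7) = 2.003 × 10^6 m²

A ≈ 2 × 10^6 m²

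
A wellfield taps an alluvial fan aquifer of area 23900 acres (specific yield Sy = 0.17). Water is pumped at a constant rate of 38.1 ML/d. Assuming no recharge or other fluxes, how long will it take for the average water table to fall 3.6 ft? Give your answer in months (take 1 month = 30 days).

t ≈ 15.8 months

A = 23900 acres = 9.672 × 10^7 m²
Δh = 3.6 ft = 1.097 m
ΔV = Sy × A × Δh = 0.17 × 9.672 × 10^7 × 1.097 = 1.804 × 10^7 m³
Q = 38.1 ML/d = 38100 m³/d
t = ΔV / Q = 1.804 × 10^7 m³ / 38100 m³/d = 473.5 d
t = 473.5 d ≈ 15.78 months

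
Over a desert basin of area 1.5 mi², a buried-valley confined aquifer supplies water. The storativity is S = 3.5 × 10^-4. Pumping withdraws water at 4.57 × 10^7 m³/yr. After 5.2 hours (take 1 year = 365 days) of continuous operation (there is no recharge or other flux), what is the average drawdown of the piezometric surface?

Δh ≈ 20 m

A = 1.5 mi² = 3.885 × 10^6 m²
Q = 4.57 × 10^7 m³/yr = 1.252 × 10^5 m³/d
t = 5.2 hours = 0.2167 d
ΔV = Q × t = 1.252 × 10^5 m³/d × 0.2167 d = 27130 m³
Δh = ΔV / (S × A) = 27130 / (3.5 × 10^-4 × 3.885 × 10^6) = 19.95 m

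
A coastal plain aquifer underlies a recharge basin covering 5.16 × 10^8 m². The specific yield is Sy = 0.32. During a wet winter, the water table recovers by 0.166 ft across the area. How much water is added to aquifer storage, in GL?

ΔV ≈ 8.35 GL

Δh = 0.166 ft = 0.0506 m
ΔV = Sy × A × Δh = 0.32 × 5.16 × 10^8 m² × 0.0506 m = 8.355 × 10^6 m³
ΔV = 8.355 × 10^6 m³ = 8.355 GL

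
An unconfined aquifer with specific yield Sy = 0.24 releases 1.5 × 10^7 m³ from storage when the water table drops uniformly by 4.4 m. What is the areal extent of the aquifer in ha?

A = ΔV / (Sy × Δh) = 1.5 × 10^7 / (0.24 × 4.4) = 1.42 × 10^7 m²
A = 1.42 × 10^7 m² = 1420 ha

A ≈ 1420 ha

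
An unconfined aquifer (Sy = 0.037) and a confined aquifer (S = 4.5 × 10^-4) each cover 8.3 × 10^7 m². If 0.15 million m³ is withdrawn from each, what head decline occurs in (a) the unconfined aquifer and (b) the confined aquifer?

Δh_u ≈ 0.0488 m; Δh_c ≈ 4.02 m

ΔV = 0.15 million m³ = 1.5 × 10^5 m³
Unconfined: Δh_u = ΔV/(Sy·A) = 1.5 × 10^5/(0.037 × 8.3 × 10^7) = 0.04884 m
Confined: Δh_c = ΔV/(S·A) = 1.5 × 10^5/(4.5 × 10^-4 × 8.3 × 10^7) = 4.016 m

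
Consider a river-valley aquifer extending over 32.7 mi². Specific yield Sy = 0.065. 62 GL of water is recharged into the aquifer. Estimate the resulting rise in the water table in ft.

A = 32.7 mi² = 8.469 × 10^7 m²
ΔV = 62 GL = 6.2 × 10^7 m³
Δh = ΔV / (Sy × A) = 6.2 × 10^7 m³ / (0.065 × 8.469 × 10^7 m²) = 11.26 m
Δh = 11.26 m = 36.95 ft

Δh ≈ 37 ft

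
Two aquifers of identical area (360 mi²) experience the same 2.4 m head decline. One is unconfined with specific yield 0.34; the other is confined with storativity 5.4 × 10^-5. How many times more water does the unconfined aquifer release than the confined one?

A = 360 mi² = 9.324 × 10^8 m²
Unconfined: ΔV_u = Sy × A × Δh = 0.34 × 9.324 × 10^8 × 2.4 = 7.608 × 10^8 m³
Confined: ΔV_c = S × A × Δh = 5.4 × 10^-5 × 9.324 × 10^8 × 2.4 = 1.208 × 10^5 m³
Ratio = ΔV_u / ΔV_c = Sy / S = 0.34 / 5.4 × 10^-5 = 6296

ΔV_u / ΔV_c ≈ 6300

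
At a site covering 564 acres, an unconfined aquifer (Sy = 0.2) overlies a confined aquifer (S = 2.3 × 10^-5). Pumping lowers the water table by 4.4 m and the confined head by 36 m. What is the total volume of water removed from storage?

A = 564 acres = 2.282 × 10^6 m²
Unconfined: ΔV_u = Sy × A × Δh_u = 0.2 × 2.282 × 10^6 × 4.4 = 2.009 × 10^6 m³
Confined: ΔV_c = S × A × Δh_c = 2.3 × 10^-5 × 2.282 × 10^6 × 36 = 1890 m³
Total ΔV = 2.009 × 10^6 + 1890 = 2.01 × 10^6 m³

ΔV ≈ 2.01 × 10^6 m³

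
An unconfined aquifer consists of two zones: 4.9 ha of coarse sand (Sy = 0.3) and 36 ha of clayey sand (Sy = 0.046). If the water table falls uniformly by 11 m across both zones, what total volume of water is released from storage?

ΔV ≈ 3.44 × 10^5 m³

A₁ = 4.9 ha = 49000 m²; A₂ = 36 ha = 3.6 × 10^5 m²
ΔV₁ = 0.3 × 49000 × 11 = 1.617 × 10^5 m³
ΔV₂ = 0.046 × 3.6 × 10^5 × 11 = 1.822 × 10^5 m³
ΔV = ΔV₁ + ΔV₂ = 3.439 × 10^5 m³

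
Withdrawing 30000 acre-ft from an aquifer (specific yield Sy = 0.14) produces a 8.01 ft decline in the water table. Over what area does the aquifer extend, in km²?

Δh = 8.01 ft = 2.441 m
ΔV = 30000 acre-ft = 3.7 × 10^7 m³
A = ΔV / (Sy × Δh) = 3.7 × 10^7 / (0.14 × 2.441) = 1.083 × 10^8 m²
A = 1.083 × 10^8 m² = 108.3 km²

A ≈ 108 km²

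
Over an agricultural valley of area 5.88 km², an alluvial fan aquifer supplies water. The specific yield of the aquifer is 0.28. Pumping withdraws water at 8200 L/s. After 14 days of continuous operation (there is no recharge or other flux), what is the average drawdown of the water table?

A = 5.88 km² = 5.88 × 10^6 m²
Q = 8200 L/s = 7.085 × 10^5 m³/d
ΔV = Q × t = 7.085 × 10^5 m³/d × 14 d = 9.919 × 10^6 m³
Δh = ΔV / (Sy × A) = 9.919 × 10^6 / (0.28 × 5.88 × 10^6) = 6.024 m

Δh ≈ 6.02 m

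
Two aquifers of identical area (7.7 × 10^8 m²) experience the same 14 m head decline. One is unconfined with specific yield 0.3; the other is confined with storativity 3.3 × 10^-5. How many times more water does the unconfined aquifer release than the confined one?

Unconfined: ΔV_u = Sy × A × Δh = 0.3 × 7.7 × 10^8 × 14 = 3.234 × 10^9 m³
Confined: ΔV_c = S × A × Δh = 3.3 × 10^-5 × 7.7 × 10^8 × 14 = 3.557 × 10^5 m³
Ratio = ΔV_u / ΔV_c = Sy / S = 0.3 / 3.3 × 10^-5 = 9091

ΔV_u / ΔV_c ≈ 9090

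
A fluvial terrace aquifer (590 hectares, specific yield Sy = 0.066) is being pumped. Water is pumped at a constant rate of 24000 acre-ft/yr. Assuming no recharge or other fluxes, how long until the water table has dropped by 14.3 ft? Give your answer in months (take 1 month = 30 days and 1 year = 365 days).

A = 590 hectares = 5.9 × 10^6 m²
Δh = 14.3 ft = 4.359 m
ΔV = Sy × A × Δh = 0.066 × 5.9 × 10^6 × 4.359 = 1.697 × 10^6 m³
Q = 24000 acre-ft/yr = 81110 m³/d
t = ΔV / Q = 1.697 × 10^6 m³ / 81110 m³/d = 20.93 d
t = 20.93 d ≈ 0.6975 months

t ≈ 0.698 months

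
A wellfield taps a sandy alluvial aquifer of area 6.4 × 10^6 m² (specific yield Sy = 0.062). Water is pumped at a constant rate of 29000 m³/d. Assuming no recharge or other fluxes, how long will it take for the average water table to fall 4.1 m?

t ≈ 56.1 days

ΔV = Sy × A × Δh = 0.062 × 6.4 × 10^6 × 4.1 = 1.627 × 10^6 m³
t = ΔV / Q = 1.627 × 10^6 m³ / 29000 m³/d = 56.1 d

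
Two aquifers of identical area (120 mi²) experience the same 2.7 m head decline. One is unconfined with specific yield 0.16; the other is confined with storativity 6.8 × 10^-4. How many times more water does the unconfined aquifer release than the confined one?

A = 120 mi² = 3.108 × 10^8 m²
Unconfined: ΔV_u = Sy × A × Δh = 0.16 × 3.108 × 10^8 × 2.7 = 1.343 × 10^8 m³
Confined: ΔV_c = S × A × Δh = 6.8 × 10^-4 × 3.108 × 10^8 × 2.7 = 5.706 × 10^5 m³
Ratio = ΔV_u / ΔV_c = Sy / S = 0.16 / 6.8 × 10^-4 = 235.3

ΔV_u / ΔV_c ≈ 235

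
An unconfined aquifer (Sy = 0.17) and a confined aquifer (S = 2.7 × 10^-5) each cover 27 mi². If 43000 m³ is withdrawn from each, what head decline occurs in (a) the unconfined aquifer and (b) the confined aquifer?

Δh_u ≈ 0.00362 m; Δh_c ≈ 22.8 m

A = 27 mi² = 6.993 × 10^7 m²
Unconfined: Δh_u = ΔV/(Sy·A) = 43000/(0.17 × 6.993 × 10^7) = 0.003617 m
Confined: Δh_c = ΔV/(S·A) = 43000/(2.7 × 10^-5 × 6.993 × 10^7) = 22.77 m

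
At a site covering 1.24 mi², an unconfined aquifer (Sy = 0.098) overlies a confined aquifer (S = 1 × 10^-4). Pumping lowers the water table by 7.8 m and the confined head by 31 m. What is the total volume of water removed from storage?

A = 1.24 mi² = 3.212 × 10^6 m²
Unconfined: ΔV_u = Sy × A × Δh_u = 0.098 × 3.212 × 10^6 × 7.8 = 2.455 × 10^6 m³
Confined: ΔV_c = S × A × Δh_c = 1 × 10^-4 × 3.212 × 10^6 × 31 = 9956 m³
Total ΔV = 2.455 × 10^6 + 9956 = 2.465 × 10^6 m³

ΔV ≈ 2.46 × 10^6 m³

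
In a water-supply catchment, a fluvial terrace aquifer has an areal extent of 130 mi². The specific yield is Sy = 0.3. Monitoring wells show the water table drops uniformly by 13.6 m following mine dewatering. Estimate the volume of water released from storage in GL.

ΔV ≈ 1370 GL

A = 130 mi² = 3.367 × 10^8 m²
ΔV = Sy × A × Δh = 0.3 × 3.367 × 10^8 m² × 13.6 m = 1.374 × 10^9 m³
ΔV = 1.374 × 10^9 m³ = 1374 GL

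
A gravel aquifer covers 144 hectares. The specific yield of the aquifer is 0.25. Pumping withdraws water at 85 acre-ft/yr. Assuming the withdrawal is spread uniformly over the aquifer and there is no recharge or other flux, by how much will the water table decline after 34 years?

Δh ≈ 9.9 m

A = 144 hectares = 1.44 × 10^6 m²
Q = 85 acre-ft/yr = 287.2 m³/d
t = 34 years = 12410 d
ΔV = Q × t = 287.2 m³/d × 12410 d = 3.565 × 10^6 m³
Δh = ΔV / (Sy × A) = 3.565 × 10^6 / (0.25 × 1.44 × 10^6) = 9.902 m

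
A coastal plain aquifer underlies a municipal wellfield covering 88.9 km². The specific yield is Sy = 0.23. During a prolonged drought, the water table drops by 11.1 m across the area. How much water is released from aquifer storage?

A = 88.9 km² = 8.89 × 10^7 m²
ΔV = Sy × A × Δh = 0.23 × 8.89 × 10^7 m² × 11.1 m = 2.27 × 10^8 m³

ΔV ≈ 2.27 × 10^8 m³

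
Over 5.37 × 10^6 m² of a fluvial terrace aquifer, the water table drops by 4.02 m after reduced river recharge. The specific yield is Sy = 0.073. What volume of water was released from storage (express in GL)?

ΔV = Sy × A × Δh = 0.073 × 5.37 × 10^6 m² × 4.02 m = 1.576 × 10^6 m³
ΔV = 1.576 × 10^6 m³ = 1.576 GL

ΔV ≈ 1.58 GL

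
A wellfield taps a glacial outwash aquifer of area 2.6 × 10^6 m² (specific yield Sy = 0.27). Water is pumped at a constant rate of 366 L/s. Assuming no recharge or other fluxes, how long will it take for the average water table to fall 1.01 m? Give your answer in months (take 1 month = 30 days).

t ≈ 0.747 months

ΔV = Sy × A × Δh = 0.27 × 2.6 × 10^6 × 1.01 = 7.09 × 10^5 m³
Q = 366 L/s = 31620 m³/d
t = ΔV / Q = 7.09 × 10^5 m³ / 31620 m³/d = 22.42 d
t = 22.42 d ≈ 0.7474 months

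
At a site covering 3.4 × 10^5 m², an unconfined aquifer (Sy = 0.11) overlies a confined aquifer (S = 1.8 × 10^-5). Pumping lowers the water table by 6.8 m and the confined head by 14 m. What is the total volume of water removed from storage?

ΔV ≈ 2.54 × 10^5 m³

Unconfined: ΔV_u = Sy × A × Δh_u = 0.11 × 3.4 × 10^5 × 6.8 = 2.543 × 10^5 m³
Confined: ΔV_c = S × A × Δh_c = 1.8 × 10^-5 × 3.4 × 10^5 × 14 = 85.68 m³
Total ΔV = 2.543 × 10^5 + 85.68 = 2.544 × 10^5 m³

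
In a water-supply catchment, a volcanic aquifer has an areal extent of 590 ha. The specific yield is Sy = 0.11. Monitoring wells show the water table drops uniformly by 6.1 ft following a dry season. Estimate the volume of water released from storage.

ΔV ≈ 1.21 × 10^6 m³

A = 590 ha = 5.9 × 10^6 m²
Δh = 6.1 ft = 1.859 m
ΔV = Sy × A × Δh = 0.11 × 5.9 × 10^6 m² × 1.859 m = 1.207 × 10^6 m³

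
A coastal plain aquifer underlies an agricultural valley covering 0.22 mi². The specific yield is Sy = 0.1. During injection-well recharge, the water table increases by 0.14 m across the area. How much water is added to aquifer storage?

ΔV ≈ 7980 m³

A = 0.22 mi² = 5.698 × 10^5 m²
ΔV = Sy × A × Δh = 0.1 × 5.698 × 10^5 m² × 0.14 m = 7977 m³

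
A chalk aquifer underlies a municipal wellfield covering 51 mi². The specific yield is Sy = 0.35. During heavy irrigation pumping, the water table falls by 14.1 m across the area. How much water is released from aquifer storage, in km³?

A = 51 mi² = 1.321 × 10^8 m²
ΔV = Sy × A × Δh = 0.35 × 1.321 × 10^8 m² × 14.1 m = 6.519 × 10^8 m³
ΔV = 6.519 × 10^8 m³ = 0.6519 km³

ΔV ≈ 0.652 km³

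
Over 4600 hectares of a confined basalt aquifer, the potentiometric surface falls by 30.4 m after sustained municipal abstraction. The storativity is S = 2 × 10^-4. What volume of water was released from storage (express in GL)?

ΔV ≈ 0.28 GL

A = 4600 hectares = 4.6 × 10^7 m²
ΔV = S × A × Δh = 2 × 10^-4 × 4.6 × 10^7 m² × 30.4 m = 2.797 × 10^5 m³
ΔV = 2.797 × 10^5 m³ = 0.2797 GL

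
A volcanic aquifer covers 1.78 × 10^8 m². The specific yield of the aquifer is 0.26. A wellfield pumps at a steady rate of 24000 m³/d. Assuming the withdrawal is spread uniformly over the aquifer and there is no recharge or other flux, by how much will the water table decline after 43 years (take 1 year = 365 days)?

t = 43 years = 15700 d
ΔV = Q × t = 24000 m³/d × 15700 d = 3.767 × 10^8 m³
Δh = ΔV / (Sy × A) = 3.767 × 10^8 / (0.26 × 1.78 × 10^8) = 8.139 m

Δh ≈ 8.14 m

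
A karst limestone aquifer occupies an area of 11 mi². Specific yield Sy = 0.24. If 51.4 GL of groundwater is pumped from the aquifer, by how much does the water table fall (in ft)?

A = 11 mi² = 2.849 × 10^7 m²
ΔV = 51.4 GL = 5.14 × 10^7 m³
Δh = ΔV / (Sy × A) = 5.14 × 10^7 m³ / (0.24 × 2.849 × 10^7 m²) = 7.517 m
Δh = 7.517 m = 24.66 ft

Δh ≈ 24.7 ft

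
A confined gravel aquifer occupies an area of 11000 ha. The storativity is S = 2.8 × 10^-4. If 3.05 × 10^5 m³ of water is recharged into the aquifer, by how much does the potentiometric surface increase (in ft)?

A = 11000 ha = 1.1 × 10^8 m²
Δh = ΔV / (S × A) = 3.05 × 10^5 m³ / (2.8 × 10^-4 × 1.1 × 10^8 m²) = 9.903 m
Δh = 9.903 m = 32.49 ft

Δh ≈ 32.5 ft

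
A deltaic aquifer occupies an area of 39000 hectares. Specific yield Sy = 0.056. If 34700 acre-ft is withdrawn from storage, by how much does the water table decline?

A = 39000 hectares = 3.9 × 10^8 m²
ΔV = 34700 acre-ft = 4.28 × 10^7 m³
Δh = ΔV / (Sy × A) = 4.28 × 10^7 m³ / (0.056 × 3.9 × 10^8 m²) = 1.96 m

Δh ≈ 1.96 m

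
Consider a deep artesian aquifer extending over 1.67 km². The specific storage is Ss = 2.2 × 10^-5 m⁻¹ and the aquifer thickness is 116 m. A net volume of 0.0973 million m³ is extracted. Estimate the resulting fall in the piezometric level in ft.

Δh ≈ 74.9 ft

S = Ss × b = 2.2 × 10^-5 m⁻¹ × 116 m = 2.552 × 10^-3
A = 1.67 km² = 1.67 × 10^6 m²
ΔV = 0.0973 million m³ = 97300 m³
Δh = ΔV / (S × A) = 97300 m³ / (0.002552 × 1.67 × 10^6 m²) = 22.83 m
Δh = 22.83 m = 74.9 ft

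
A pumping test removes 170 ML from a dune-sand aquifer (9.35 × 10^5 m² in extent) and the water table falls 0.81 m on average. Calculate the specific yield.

Sy ≈ 0.22

ΔV = 170 ML = 1.7 × 10^5 m³
Sy = ΔV / (A × Δh) = 1.7 × 10^5 m³ / (9.35 × 10^5 m² × 0.81 m) = 0.2245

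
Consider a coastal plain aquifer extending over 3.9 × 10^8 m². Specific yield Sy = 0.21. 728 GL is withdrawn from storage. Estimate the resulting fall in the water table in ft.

ΔV = 728 GL = 7.28 × 10^8 m³
Δh = ΔV / (Sy × A) = 7.28 × 10^8 m³ / (0.21 × 3.9 × 10^8 m²) = 8.889 m
Δh = 8.889 m = 29.16 ft

Δh ≈ 29.2 ft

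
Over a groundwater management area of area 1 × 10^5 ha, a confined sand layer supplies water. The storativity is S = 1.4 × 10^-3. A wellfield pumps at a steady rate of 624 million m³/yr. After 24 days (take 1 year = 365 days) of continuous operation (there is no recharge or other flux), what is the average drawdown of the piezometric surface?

Δh ≈ 29.3 m

A = 1 × 10^5 ha = 1 × 10^9 m²
Q = 624 million m³/yr = 1.71 × 10^6 m³/d
ΔV = Q × t = 1.71 × 10^6 m³/d × 24 d = 4.103 × 10^7 m³
Δh = ΔV / (S × A) = 4.103 × 10^7 / (0.0014 × 1 × 10^9) = 29.31 m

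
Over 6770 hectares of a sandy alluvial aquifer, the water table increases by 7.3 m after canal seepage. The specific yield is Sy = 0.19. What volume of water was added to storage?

ΔV ≈ 9.39 × 10^7 m³

A = 6770 hectares = 6.77 × 10^7 m²
ΔV = Sy × A × Δh = 0.19 × 6.77 × 10^7 m² × 7.3 m = 9.39 × 10^7 m³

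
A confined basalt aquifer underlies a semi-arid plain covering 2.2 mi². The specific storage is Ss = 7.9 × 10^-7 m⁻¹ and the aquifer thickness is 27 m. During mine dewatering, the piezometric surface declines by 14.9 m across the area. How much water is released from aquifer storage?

ΔV ≈ 1810 m³

S = Ss × b = 7.9 × 10^-7 m⁻¹ × 27 m = 2.133 × 10^-5
A = 2.2 mi² = 5.698 × 10^6 m²
ΔV = S × A × Δh = 2.133 × 10^-5 × 5.698 × 10^6 m² × 14.9 m = 1811 m³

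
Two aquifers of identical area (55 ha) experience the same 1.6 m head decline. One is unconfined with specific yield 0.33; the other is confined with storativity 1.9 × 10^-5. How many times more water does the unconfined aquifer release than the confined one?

ΔV_u / ΔV_c ≈ 17400

A = 55 ha = 5.5 × 10^5 m²
Unconfined: ΔV_u = Sy × A × Δh = 0.33 × 5.5 × 10^5 × 1.6 = 2.904 × 10^5 m³
Confined: ΔV_c = S × A × Δh = 1.9 × 10^-5 × 5.5 × 10^5 × 1.6 = 16.72 m³
Ratio = ΔV_u / ΔV_c = Sy / S = 0.33 / 1.9 × 10^-5 = 17370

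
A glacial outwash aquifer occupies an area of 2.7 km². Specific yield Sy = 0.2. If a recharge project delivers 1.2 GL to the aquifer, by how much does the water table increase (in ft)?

A = 2.7 km² = 2.7 × 10^6 m²
ΔV = 1.2 GL = 1.2 × 10^6 m³
Δh = ΔV / (Sy × A) = 1.2 × 10^6 m³ / (0.2 × 2.7 × 10^6 m²) = 2.222 m
Δh = 2.222 m = 7.291 ft

Δh ≈ 7.29 ft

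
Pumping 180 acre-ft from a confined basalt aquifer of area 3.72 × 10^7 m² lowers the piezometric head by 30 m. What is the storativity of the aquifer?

S ≈ 2 × 10^-4

ΔV = 180 acre-ft = 2.22 × 10^5 m³
S = ΔV / (A × Δh) = 2.22 × 10^5 m³ / (3.72 × 10^7 m² × 30 m) = 1.989 × 10^-4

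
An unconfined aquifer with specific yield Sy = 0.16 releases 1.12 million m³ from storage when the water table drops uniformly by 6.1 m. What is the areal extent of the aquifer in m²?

ΔV = 1.12 million m³ = 1.12 × 10^6 m³
A = ΔV / (Sy × Δh) = 1.12 × 10^6 / (0.16 × 6.1) = 1.148 × 10^6 m²

A ≈ 1.15 × 10^6 m²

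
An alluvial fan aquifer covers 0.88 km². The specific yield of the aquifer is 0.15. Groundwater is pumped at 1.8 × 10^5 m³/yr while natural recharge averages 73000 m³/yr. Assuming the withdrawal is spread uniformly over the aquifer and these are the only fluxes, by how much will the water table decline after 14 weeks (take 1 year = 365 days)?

A = 0.88 km² = 8.8 × 10^5 m²
Net abstraction = 1.8 × 10^5 − 73000 = 1.07 × 10^5 m³/yr
Q_net = 1.07 × 10^5 m³/yr = 293.2 m³/d
t = 14 weeks = 98 d
ΔV = Q × t = 293.2 m³/d × 98 d = 28730 m³
Δh = ΔV / (Sy × A) = 28730 / (0.15 × 8.8 × 10^5) = 0.2176 m

Δh ≈ 0.218 m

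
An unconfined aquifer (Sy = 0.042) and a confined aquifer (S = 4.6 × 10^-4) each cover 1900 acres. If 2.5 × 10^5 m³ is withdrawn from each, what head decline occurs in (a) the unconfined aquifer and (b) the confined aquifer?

A = 1900 acres = 7.689 × 10^6 m²
Unconfined: Δh_u = ΔV/(Sy·A) = 2.5 × 10^5/(0.042 × 7.689 × 10^6) = 0.7741 m
Confined: Δh_c = ΔV/(S·A) = 2.5 × 10^5/(4.6 × 10^-4 × 7.689 × 10^6) = 70.68 m

Δh_u ≈ 0.774 m; Δh_c ≈ 70.7 m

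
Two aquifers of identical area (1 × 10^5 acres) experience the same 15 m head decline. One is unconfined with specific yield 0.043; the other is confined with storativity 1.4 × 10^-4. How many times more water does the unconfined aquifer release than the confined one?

A = 1 × 10^5 acres = 4.047 × 10^8 m²
Unconfined: ΔV_u = Sy × A × Δh = 0.043 × 4.047 × 10^8 × 15 = 2.61 × 10^8 m³
Confined: ΔV_c = S × A × Δh = 1.4 × 10^-4 × 4.047 × 10^8 × 15 = 8.498 × 10^5 m³
Ratio = ΔV_u / ΔV_c = Sy / S = 0.043 / 1.4 × 10^-4 = 307.1

ΔV_u / ΔV_c ≈ 307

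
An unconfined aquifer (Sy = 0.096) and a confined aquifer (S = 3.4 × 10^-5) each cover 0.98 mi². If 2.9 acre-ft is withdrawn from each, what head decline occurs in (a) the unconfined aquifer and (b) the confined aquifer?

Δh_u ≈ 0.0147 m; Δh_c ≈ 41.5 m

A = 0.98 mi² = 2.538 × 10^6 m²
ΔV = 2.9 acre-ft = 3577 m³
Unconfined: Δh_u = ΔV/(Sy·A) = 3577/(0.096 × 2.538 × 10^6) = 0.01468 m
Confined: Δh_c = ΔV/(S·A) = 3577/(3.4 × 10^-5 × 2.538 × 10^6) = 41.45 m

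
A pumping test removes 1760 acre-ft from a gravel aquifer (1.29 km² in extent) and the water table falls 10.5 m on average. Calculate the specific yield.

Sy ≈ 0.16

A = 1.29 km² = 1.29 × 10^6 m²
ΔV = 1760 acre-ft = 2.171 × 10^6 m³
Sy = ΔV / (A × Δh) = 2.171 × 10^6 m³ / (1.29 × 10^6 m² × 10.5 m) = 0.1603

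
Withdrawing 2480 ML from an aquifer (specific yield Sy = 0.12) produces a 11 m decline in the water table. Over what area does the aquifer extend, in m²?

ΔV = 2480 ML = 2.48 × 10^6 m³
A = ΔV / (Sy × Δh) = 2.48 × 10^6 / (0.12 × 11) = 1.879 × 10^6 m²

A ≈ 1.88 × 10^6 m²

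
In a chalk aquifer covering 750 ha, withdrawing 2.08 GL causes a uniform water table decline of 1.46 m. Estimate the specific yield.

A = 750 ha = 7.5 × 10^6 m²
ΔV = 2.08 GL = 2.08 × 10^6 m³
Sy = ΔV / (A × Δh) = 2.08 × 10^6 m³ / (7.5 × 10^6 m² × 1.46 m) = 0.19

Sy ≈ 0.19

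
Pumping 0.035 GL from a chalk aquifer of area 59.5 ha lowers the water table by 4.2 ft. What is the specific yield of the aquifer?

Sy ≈ 0.046

A = 59.5 ha = 5.95 × 10^5 m²
Δh = 4.2 ft = 1.28 m
ΔV = 0.035 GL = 35000 m³
Sy = ΔV / (A × Δh) = 35000 m³ / (5.95 × 10^5 m² × 1.28 m) = 0.04595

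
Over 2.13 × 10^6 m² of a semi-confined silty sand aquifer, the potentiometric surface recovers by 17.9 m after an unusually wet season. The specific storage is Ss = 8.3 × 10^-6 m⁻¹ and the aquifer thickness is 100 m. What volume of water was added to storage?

S = Ss × b = 8.3 × 10^-6 m⁻¹ × 100 m = 8.3 × 10^-4
ΔV = S × A × Δh = 8.3 × 10^-4 × 2.13 × 10^6 m² × 17.9 m = 31650 m³

ΔV ≈ 31600 m³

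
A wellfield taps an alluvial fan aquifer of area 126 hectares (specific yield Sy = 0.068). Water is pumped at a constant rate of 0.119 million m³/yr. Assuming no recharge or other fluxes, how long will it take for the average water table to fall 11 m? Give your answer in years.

t ≈ 7.92 years

A = 126 hectares = 1.26 × 10^6 m²
ΔV = Sy × A × Δh = 0.068 × 1.26 × 10^6 × 11 = 9.425 × 10^5 m³
Q = 0.119 million m³/yr = 326 m³/d
t = ΔV / Q = 9.425 × 10^5 m³ / 326 m³/d = 2891 d
t = 2891 d ≈ 7.92 years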